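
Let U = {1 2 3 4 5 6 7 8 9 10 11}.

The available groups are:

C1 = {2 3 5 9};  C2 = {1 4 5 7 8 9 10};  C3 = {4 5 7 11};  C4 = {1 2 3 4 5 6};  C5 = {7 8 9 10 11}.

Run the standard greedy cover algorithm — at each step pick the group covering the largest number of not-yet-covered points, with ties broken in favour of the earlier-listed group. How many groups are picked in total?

Greedy: pick C2 (covers 7 new) → pick C4 (covers 3 new) → pick C3 (covers 1 new). Total picks: 3.
(The true minimum cover uses only 2 groups, so greedy is not optimal here.)

3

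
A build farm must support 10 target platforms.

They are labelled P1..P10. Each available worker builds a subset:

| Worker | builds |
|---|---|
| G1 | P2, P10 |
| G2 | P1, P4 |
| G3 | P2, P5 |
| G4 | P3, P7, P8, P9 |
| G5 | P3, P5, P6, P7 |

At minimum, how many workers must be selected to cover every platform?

Take {G1, G2, G4, G5}. Their union is {P1, P2, P3, P4, P5, P6, P7, P8, P9, P10}, which is all 10 platforms.
Only G5 contains P6, so G5 is forced; the remaining 6 platforms need at least 3 more workers (each remaining worker adds at most 2) — so at least 4 workers are needed, and 4 is optimal.

4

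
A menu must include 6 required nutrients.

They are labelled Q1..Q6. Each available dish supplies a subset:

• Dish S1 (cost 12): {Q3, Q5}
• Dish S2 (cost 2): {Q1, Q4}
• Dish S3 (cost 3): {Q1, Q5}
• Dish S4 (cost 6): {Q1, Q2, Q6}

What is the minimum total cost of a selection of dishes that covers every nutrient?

S1, S2, S4 together cover every nutrient (S1 ∪ S2 ∪ S4 = {Q1, Q2, Q3, Q4, Q5, Q6}); total cost 12 + 2 + 6 = 20.
The greedy pick S2, S3, S4, S1 costs 23; no covering selection beats 20.

20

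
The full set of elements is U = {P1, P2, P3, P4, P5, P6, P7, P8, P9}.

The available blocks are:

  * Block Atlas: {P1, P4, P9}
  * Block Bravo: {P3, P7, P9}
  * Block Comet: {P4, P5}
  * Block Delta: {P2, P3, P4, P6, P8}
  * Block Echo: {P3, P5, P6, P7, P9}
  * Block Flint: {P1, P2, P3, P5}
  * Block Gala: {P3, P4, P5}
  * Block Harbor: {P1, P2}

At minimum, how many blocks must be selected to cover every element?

Atlas and Delta and Echo together: Atlas ∪ Delta ∪ Echo = {P1, P2, P3, P4, P5, P6, P7, P8, P9} — every element is covered.
Only Delta contains P8, so Delta is forced; the remaining 4 elements need at least 2 more blocks (each remaining block adds at most 3) — so at least 3 blocks are needed, and 3 is optimal.

3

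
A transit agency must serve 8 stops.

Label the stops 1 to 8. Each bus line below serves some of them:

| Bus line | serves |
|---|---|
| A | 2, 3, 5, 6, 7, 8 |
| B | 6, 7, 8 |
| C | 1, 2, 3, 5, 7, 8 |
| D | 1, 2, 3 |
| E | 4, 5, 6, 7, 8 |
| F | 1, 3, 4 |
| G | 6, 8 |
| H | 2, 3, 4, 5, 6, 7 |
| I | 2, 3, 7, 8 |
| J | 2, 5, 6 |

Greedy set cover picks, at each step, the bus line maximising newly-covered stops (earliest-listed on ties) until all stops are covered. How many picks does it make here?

2

Greedy: pick A (covers 6 new) → pick F (covers 2 new). Total picks: 2.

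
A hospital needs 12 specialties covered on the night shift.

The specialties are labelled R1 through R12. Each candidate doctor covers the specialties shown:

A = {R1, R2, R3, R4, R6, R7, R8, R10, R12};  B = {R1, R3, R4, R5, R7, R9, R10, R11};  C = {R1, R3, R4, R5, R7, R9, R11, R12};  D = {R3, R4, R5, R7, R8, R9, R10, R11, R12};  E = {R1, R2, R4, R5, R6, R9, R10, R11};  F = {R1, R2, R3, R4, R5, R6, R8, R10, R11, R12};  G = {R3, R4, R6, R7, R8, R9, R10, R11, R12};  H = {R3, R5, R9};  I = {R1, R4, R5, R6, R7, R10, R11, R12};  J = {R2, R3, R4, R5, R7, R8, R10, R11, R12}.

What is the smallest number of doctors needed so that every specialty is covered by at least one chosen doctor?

2

F and G together: F ∪ G = {R1, R2, R3, R4, R5, R6, R7, R8, R9, R10, R11, R12} — every specialty is covered.
No single doctor has all 12 specialties (the largest, F, has 10), so 2 is optimal.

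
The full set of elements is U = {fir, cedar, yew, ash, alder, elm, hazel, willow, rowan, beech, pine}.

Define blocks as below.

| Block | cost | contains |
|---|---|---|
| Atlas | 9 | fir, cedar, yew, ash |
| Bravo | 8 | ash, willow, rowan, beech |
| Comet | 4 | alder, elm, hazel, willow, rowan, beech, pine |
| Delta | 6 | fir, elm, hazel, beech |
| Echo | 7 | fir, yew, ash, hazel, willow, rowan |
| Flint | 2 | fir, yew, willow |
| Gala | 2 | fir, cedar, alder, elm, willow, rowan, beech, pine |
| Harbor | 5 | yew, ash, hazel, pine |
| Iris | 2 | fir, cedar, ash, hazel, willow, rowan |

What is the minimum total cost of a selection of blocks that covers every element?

6

Flint, Gala, Iris together cover every element (Flint ∪ Gala ∪ Iris = {fir, cedar, yew, ash, alder, elm, hazel, willow, rowan, beech, pine}); total cost 2 + 2 + 2 = 6.
No covering selection has total cost below 6.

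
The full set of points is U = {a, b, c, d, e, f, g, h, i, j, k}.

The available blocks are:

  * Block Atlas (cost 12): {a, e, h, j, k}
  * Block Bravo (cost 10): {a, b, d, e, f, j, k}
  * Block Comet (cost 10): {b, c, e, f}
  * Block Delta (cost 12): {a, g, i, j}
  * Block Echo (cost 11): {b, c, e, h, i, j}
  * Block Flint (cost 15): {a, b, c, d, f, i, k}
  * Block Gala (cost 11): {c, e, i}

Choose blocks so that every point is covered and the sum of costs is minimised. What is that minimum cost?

Bravo, Delta, Echo together cover every point (Bravo ∪ Delta ∪ Echo = {a, b, c, d, e, f, g, h, i, j, k}); total cost 10 + 12 + 11 = 33.
No covering selection has total cost below 33.

33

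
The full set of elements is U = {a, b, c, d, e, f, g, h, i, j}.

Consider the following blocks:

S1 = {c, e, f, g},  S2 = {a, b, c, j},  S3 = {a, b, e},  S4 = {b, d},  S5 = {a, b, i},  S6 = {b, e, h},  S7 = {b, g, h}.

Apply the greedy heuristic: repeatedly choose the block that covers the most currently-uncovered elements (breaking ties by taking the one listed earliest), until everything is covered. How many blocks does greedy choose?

5

Greedy: pick S1 (covers 4 new) → pick S2 (covers 3 new) → pick S4 (covers 1 new) → pick S5 (covers 1 new) → pick S6 (covers 1 new). Total picks: 5.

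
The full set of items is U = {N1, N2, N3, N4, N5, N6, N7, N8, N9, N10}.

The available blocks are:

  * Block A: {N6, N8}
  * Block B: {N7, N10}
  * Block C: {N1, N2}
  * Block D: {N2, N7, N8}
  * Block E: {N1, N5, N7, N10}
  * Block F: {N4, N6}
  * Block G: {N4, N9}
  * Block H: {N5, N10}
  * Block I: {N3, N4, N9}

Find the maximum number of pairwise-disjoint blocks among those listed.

A, B, C, G are pairwise disjoint (A={N6,N8}; B={N7,N10}; C={N1,N2}; G={N4,N9}).
Every remaining block overlaps one of these, and no 5 of the listed blocks are pairwise disjoint, so 4 is the maximum.

4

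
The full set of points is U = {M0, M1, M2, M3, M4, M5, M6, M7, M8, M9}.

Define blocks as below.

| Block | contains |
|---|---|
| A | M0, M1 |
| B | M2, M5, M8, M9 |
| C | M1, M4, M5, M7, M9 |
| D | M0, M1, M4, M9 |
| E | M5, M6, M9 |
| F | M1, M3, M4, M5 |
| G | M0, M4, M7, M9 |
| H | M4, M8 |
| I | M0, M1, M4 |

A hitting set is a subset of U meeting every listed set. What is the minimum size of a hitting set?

3

The 3 points {M1, M4, M5} hit every block.
The blocks A, E, H are pairwise disjoint, so any hitting set needs a separate point for each — at least 3. Hence 3 is optimal.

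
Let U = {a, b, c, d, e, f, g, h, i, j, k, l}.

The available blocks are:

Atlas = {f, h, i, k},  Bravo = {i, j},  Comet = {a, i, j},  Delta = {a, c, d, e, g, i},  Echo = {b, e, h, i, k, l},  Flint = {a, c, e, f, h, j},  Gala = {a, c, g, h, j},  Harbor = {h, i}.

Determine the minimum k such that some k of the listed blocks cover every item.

Delta, Echo, and Flint cover everything between them: the union {a, b, c, d, e, f, g, h, i, j, k, l} is all of U.
Only Echo contains b, so Echo is forced; the remaining 6 items need at least 2 more blocks (each remaining block adds at most 4) — so at least 3 blocks are needed, and 3 is optimal.

3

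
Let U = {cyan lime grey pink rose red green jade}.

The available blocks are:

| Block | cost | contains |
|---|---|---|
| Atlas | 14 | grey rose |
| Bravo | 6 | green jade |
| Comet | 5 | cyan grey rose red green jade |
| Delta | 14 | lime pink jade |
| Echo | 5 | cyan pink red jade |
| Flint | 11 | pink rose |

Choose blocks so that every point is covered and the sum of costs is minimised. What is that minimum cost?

19

Comet, Delta together cover every point (Comet ∪ Delta = {cyan, lime, grey, pink, rose, red, green, jade}); total cost 5 + 14 = 19.
The greedy pick Comet, Echo, Delta costs 24; no covering selection beats 19.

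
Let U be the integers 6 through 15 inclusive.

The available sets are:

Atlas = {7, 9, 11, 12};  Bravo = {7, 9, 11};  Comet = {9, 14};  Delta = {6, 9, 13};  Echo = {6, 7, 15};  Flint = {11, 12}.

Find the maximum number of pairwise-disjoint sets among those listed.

3

Comet, Echo, Flint are pairwise disjoint (Comet={9,14}; Echo={6,7,15}; Flint={11,12}).
Every remaining set overlaps one of these, and no 4 of the listed sets are pairwise disjoint, so 3 is the maximum.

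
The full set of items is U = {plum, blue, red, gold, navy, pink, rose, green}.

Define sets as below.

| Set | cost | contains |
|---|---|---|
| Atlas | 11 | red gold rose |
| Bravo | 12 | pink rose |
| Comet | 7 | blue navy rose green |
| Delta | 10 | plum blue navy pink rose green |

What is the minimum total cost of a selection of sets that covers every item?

Atlas, Delta together cover every item (Atlas ∪ Delta = {plum, blue, red, gold, navy, pink, rose, green}); total cost 11 + 10 = 21.
No covering selection has total cost below 21.

21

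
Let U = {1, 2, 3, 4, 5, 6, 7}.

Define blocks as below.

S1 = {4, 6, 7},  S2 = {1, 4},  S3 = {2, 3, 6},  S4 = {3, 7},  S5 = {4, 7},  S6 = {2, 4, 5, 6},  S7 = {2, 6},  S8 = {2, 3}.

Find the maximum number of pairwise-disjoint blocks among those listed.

S2, S4, S7 are pairwise disjoint (S2={1,4}; S4={3,7}; S7={2,6}).
Every remaining block overlaps one of these, and no 4 of the listed blocks are pairwise disjoint, so 3 is the maximum.

3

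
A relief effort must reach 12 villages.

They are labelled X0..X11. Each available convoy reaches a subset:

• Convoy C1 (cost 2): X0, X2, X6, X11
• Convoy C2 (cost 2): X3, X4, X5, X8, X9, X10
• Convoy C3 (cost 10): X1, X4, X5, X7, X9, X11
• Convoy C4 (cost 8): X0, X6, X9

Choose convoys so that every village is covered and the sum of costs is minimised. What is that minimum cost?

C1, C2, C3 together cover every village (C1 ∪ C2 ∪ C3 = {X0, X1, X2, X3, X4, X5, X6, X7, X8, X9, X10, X11}); total cost 2 + 2 + 10 = 14.
No covering selection has total cost below 14.

14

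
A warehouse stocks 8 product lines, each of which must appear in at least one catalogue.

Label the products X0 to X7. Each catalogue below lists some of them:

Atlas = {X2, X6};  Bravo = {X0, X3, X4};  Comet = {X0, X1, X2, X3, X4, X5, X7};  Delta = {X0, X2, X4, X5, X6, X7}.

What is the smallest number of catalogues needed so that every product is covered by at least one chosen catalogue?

2

Take {Comet, Delta}. Their union is {X0, X1, X2, X3, X4, X5, X6, X7}, which is all 8 products.
No single catalogue has all 8 products (the largest, Comet, has 7), so 2 is optimal.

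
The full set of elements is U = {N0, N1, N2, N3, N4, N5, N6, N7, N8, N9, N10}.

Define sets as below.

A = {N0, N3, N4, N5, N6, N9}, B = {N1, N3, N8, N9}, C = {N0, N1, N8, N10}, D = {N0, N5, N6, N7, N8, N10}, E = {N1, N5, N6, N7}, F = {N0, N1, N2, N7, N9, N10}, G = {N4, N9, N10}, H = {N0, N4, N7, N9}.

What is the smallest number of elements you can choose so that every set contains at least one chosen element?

T = {N0, N7, N9} meets every set (each contains at least one member of T), and |T| = 3.
No choice of 2 elements meets every set, so 3 is the minimum.

3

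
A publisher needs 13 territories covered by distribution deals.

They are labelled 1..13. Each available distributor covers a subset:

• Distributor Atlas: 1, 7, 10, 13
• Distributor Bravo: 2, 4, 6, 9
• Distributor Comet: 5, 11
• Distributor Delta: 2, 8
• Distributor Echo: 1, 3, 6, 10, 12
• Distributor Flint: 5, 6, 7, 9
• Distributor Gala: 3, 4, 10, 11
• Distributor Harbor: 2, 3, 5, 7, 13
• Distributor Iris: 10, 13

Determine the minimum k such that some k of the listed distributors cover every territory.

5

Take {Delta, Echo, Flint, Gala, Iris}. Their union is {1, 2, 3, 4, 5, 6, 7, 8, 9, 10, 11, 12, 13}, which is all 13 territories.
No 4 of the 9 distributors cover everything (all 126 combinations miss at least one territory), so 5 is optimal.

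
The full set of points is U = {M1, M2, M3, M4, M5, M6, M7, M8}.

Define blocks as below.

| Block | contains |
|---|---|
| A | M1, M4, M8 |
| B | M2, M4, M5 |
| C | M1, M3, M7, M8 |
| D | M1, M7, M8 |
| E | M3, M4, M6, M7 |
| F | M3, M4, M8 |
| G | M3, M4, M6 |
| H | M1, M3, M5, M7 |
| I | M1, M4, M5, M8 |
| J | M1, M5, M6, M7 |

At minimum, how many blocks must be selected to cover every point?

B and F and J together: B ∪ F ∪ J = {M1, M2, M3, M4, M5, M6, M7, M8} — every point is covered.
Only B contains M2, so B is forced; the remaining 5 points need at least 2 more blocks (each remaining block adds at most 4) — so at least 3 blocks are needed, and 3 is optimal.

3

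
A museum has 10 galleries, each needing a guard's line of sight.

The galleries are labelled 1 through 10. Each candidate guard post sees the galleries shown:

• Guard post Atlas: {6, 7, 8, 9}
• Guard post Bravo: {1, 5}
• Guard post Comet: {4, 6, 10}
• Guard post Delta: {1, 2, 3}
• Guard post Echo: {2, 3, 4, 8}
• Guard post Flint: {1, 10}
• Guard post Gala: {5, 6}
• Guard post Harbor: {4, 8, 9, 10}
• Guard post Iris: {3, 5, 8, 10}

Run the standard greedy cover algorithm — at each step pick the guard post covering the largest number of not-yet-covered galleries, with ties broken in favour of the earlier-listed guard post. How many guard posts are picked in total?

4

Greedy: pick Atlas (covers 4 new) → pick Delta (covers 3 new) → pick Comet (covers 2 new) → pick Bravo (covers 1 new). Total picks: 4.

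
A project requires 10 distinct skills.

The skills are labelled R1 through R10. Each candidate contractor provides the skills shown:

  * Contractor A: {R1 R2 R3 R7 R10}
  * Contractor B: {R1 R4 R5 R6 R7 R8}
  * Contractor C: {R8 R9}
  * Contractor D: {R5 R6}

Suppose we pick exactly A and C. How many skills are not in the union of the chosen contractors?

3

Union of A, C = {R1, R2, R3, R7, R8, R9, R10}.
Not covered: R4, R5, R6 — 3 skills.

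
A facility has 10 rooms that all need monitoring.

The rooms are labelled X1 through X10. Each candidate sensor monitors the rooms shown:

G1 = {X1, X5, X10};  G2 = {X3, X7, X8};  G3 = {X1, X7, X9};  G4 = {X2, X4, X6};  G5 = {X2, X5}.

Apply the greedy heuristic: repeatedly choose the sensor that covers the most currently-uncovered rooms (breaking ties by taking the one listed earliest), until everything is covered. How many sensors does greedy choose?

Greedy: pick G1 (covers 3 new) → pick G2 (covers 3 new) → pick G4 (covers 3 new) → pick G3 (covers 1 new). Total picks: 4.

4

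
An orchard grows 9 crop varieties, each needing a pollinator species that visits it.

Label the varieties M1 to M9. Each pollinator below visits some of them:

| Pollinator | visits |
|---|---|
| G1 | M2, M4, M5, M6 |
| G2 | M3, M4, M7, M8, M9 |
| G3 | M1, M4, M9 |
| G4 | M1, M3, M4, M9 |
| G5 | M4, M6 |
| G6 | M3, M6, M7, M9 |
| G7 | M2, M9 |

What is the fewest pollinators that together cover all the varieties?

3

Take {G1, G2, G4}. Their union is {M1, M2, M3, M4, M5, M6, M7, M8, M9}, which is all 9 varieties.
Only G1 contains M5, so G1 is forced; the remaining 5 varieties need at least 2 more pollinators (each remaining pollinator adds at most 4) — so at least 3 pollinators are needed, and 3 is optimal.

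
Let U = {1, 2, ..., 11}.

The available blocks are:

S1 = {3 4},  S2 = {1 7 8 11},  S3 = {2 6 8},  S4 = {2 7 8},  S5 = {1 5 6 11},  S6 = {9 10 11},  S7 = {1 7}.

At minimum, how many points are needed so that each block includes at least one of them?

4

H = {1, 2, 3, 11} meets every block (each contains at least one member of H), and |H| = 4.
The blocks S1, S3, S6, S7 are pairwise disjoint, so any hitting set needs a separate point for each — at least 4. Hence 4 is optimal.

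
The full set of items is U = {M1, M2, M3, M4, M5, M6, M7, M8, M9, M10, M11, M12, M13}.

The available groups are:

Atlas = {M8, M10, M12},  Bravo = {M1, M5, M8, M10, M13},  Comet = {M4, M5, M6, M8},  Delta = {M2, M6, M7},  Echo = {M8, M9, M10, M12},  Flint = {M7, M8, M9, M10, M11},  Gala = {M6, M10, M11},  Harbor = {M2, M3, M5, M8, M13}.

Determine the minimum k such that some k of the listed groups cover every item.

Take {Bravo, Comet, Echo, Flint, Harbor}. Their union is {M1, M2, M3, M4, M5, M6, M7, M8, M9, M10, M11, M12, M13}, which is all 13 items.
No 4 of the 8 groups cover everything (all 70 combinations miss at least one item), so 5 is optimal.

5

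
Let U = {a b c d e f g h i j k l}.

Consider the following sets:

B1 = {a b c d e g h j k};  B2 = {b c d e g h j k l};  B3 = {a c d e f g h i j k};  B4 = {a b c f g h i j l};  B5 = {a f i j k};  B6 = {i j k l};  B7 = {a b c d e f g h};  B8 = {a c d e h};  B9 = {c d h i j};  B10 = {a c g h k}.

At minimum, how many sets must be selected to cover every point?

B6 and B7 together: B6 ∪ B7 = {a, b, c, d, e, f, g, h, i, j, k, l} — every point is covered.
No single set has all 12 points (the largest, B3, has 10), so 2 is optimal.

2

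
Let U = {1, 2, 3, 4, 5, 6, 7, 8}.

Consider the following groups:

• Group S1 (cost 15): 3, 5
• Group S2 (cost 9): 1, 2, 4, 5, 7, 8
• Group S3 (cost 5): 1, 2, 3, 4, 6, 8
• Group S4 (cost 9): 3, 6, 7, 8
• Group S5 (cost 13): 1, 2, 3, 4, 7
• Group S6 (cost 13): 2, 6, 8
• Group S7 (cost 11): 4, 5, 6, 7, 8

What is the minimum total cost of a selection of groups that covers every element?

14

S2, S3 together cover every element (S2 ∪ S3 = {1, 2, 3, 4, 5, 6, 7, 8}); total cost 9 + 5 = 14.
No covering selection has total cost below 14.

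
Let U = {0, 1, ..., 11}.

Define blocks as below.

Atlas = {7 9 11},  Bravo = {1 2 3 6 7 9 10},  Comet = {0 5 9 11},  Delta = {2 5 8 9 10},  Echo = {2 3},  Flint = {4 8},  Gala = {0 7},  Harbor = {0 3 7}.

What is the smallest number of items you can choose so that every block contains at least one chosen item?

4

Take H = {2, 7, 8, 11}. Each listed block contains at least one of these, so H is a hitting set of size 4.
No choice of 3 items meets every block, so 4 is the minimum.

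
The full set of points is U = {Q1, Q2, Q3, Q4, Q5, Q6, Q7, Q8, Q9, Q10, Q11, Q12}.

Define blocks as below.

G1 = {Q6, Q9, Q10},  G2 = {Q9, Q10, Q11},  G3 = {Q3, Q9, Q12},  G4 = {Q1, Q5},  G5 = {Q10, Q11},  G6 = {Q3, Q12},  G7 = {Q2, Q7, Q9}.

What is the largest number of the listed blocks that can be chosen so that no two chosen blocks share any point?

4

G4, G5, G6, G7 are pairwise disjoint (G4={Q1,Q5}; G5={Q10,Q11}; G6={Q3,Q12}; G7={Q2,Q7,Q9}).
Every remaining block overlaps one of these, and no 5 of the listed blocks are pairwise disjoint, so 4 is the maximum.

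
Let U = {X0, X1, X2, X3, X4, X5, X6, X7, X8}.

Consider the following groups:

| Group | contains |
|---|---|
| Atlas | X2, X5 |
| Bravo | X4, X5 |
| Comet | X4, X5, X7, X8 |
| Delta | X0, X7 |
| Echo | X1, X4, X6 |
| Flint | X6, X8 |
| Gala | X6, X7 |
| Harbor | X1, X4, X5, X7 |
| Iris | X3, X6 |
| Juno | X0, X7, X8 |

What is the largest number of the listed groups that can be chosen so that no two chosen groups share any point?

3

Bravo, Iris, Juno are pairwise disjoint (Bravo={X4,X5}; Iris={X3,X6}; Juno={X0,X7,X8}).
Every remaining group overlaps one of these, and no 4 of the listed groups are pairwise disjoint, so 3 is the maximum.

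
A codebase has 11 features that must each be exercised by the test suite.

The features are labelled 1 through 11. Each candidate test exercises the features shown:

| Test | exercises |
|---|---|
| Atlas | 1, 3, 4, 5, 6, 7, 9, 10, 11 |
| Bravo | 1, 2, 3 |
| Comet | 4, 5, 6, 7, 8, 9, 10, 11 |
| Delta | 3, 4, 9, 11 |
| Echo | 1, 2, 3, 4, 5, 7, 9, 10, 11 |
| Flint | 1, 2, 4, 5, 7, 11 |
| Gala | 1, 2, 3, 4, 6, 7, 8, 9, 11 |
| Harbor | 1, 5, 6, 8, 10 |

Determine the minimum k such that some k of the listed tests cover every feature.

2

Atlas and Gala together: Atlas ∪ Gala = {1, 2, 3, 4, 5, 6, 7, 8, 9, 10, 11} — every feature is covered.
No single test has all 11 features (the largest, Atlas, has 9), so 2 is optimal.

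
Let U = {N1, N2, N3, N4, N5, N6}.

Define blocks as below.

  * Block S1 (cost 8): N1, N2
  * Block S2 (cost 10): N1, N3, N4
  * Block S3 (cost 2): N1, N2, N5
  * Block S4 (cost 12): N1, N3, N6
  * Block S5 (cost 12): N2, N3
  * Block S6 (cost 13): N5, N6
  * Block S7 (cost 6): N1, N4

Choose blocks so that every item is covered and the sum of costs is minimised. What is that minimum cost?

20

S3, S4, S7 together cover every item (S3 ∪ S4 ∪ S7 = {N1, N2, N3, N4, N5, N6}); total cost 2 + 12 + 6 = 20.
The greedy pick S3, S2, S4 costs 24; no covering selection beats 20.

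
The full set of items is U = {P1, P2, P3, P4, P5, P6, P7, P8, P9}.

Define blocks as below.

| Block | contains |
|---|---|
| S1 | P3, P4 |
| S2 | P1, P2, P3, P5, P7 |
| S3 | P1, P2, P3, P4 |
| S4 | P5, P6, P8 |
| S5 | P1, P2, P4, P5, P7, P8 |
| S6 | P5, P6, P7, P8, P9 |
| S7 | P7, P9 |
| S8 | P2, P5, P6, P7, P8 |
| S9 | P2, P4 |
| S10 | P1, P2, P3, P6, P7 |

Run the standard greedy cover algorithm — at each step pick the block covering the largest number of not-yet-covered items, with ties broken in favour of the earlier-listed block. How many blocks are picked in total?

Greedy: pick S5 (covers 6 new) → pick S6 (covers 2 new) → pick S1 (covers 1 new). Total picks: 3.
(The true minimum cover uses only 2 blocks, so greedy is not optimal here.)

3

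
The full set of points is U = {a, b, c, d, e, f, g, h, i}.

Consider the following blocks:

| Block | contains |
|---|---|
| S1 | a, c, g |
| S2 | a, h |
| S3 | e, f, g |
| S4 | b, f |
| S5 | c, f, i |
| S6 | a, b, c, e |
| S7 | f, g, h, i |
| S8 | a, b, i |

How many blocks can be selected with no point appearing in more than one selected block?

2

S2, S4 are pairwise disjoint (S2={a,h}; S4={b,f}).
Every remaining block overlaps one of these, and no 3 of the listed blocks are pairwise disjoint, so 2 is the maximum.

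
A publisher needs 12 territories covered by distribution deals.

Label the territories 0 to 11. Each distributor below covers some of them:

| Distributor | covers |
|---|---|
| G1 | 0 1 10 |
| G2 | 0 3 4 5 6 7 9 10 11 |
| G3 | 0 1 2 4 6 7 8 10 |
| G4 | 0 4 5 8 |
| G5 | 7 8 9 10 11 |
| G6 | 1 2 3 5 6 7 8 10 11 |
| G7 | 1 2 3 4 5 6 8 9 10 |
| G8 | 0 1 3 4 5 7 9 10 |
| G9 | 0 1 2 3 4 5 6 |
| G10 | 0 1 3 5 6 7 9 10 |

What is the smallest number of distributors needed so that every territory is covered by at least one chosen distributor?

2

Take {G2, G6}. Their union is {0, 1, 2, 3, 4, 5, 6, 7, 8, 9, 10, 11}, which is all 12 territories.
No single distributor has all 12 territories (the largest, G2, has 9), so 2 is optimal.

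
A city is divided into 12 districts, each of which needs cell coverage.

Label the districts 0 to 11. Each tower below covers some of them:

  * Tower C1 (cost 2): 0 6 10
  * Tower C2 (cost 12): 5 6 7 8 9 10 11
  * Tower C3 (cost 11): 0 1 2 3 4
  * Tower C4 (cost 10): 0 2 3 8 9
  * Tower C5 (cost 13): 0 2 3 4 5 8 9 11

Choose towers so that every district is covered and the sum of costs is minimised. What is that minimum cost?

23

C2, C3 together cover every district (C2 ∪ C3 = {0, 1, 2, 3, 4, 5, 6, 7, 8, 9, 10, 11}); total cost 12 + 11 = 23.
The greedy pick C1, C5, C3, C2 costs 38; no covering selection beats 23.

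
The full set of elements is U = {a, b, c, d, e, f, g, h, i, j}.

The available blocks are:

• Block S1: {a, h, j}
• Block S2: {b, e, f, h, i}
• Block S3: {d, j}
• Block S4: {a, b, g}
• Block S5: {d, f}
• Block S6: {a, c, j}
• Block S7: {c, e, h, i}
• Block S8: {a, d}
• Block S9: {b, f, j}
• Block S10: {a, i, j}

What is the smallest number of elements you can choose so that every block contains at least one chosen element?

The 4 elements {a, d, f, h} hit every block.
No choice of 3 elements meets every block, so 4 is the minimum.

4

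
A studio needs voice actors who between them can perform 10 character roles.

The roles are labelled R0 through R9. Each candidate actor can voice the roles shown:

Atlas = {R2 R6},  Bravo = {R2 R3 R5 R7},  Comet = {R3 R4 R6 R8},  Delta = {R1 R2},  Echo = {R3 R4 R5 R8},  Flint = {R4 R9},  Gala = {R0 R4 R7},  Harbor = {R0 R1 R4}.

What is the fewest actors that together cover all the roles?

4

Take {Bravo, Comet, Flint, Harbor}. Their union is {R0, R1, R2, R3, R4, R5, R6, R7, R8, R9}, which is all 10 roles.
No 3 of the 8 actors cover everything (all 56 combinations miss at least one role), so 4 is optimal.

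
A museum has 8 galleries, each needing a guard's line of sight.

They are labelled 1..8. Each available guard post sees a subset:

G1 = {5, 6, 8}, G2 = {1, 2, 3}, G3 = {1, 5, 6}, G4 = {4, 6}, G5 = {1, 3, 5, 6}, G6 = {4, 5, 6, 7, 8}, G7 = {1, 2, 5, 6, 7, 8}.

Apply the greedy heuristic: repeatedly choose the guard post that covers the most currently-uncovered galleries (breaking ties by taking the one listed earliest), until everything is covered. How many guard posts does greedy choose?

Greedy: pick G7 (covers 6 new) → pick G2 (covers 1 new) → pick G4 (covers 1 new). Total picks: 3.
(The true minimum cover uses only 2 guard posts, so greedy is not optimal here.)

3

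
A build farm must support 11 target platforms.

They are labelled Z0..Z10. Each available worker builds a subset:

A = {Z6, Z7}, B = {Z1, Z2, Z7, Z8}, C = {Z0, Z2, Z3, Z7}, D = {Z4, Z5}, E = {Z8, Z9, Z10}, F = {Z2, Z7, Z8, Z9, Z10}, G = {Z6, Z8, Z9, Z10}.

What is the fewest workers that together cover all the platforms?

B and C and D and G together: B ∪ C ∪ D ∪ G = {Z0, Z1, Z2, Z3, Z4, Z5, Z6, Z7, Z8, Z9, Z10} — every platform is covered.
Only B contains Z1, so B is forced; the remaining 7 platforms need at least 3 more workers (each remaining worker adds at most 3) — so at least 4 workers are needed, and 4 is optimal.

4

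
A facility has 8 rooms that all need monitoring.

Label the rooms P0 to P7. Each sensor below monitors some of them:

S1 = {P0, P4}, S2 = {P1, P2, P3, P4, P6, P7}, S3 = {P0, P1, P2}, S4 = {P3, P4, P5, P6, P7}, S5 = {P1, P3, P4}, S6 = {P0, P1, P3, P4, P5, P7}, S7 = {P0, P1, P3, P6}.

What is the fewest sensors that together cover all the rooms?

Take {S3, S4}. Their union is {P0, P1, P2, P3, P4, P5, P6, P7}, which is all 8 rooms.
No single sensor has all 8 rooms (the largest, S2, has 6), so 2 is optimal.

2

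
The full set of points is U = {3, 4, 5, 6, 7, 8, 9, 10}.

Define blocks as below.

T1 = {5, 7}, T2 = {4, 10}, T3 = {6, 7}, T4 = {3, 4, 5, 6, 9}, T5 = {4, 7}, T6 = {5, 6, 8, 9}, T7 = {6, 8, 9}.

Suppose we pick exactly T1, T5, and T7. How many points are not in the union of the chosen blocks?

Union of T1, T5, T7 = {4, 5, 6, 7, 8, 9}.
Not covered: 3, 10 — 2 points.

2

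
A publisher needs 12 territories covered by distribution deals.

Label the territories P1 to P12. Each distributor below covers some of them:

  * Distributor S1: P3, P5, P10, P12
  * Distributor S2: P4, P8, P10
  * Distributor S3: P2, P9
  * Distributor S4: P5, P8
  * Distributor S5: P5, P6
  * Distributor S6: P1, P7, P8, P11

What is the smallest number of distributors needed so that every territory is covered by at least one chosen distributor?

Take {S1, S2, S3, S5, S6}. Their union is {P1, P2, P3, P4, P5, P6, P7, P8, P9, P10, P11, P12}, which is all 12 territories.
No 4 of the 6 distributors cover everything (all 15 combinations miss at least one territory), so 5 is optimal.

5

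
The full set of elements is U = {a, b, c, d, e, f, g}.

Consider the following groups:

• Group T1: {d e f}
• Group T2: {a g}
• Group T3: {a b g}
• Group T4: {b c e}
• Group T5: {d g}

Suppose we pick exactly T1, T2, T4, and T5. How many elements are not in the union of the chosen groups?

Union of T1, T2, T4, T5 = {a, b, c, d, e, f, g} — that's every element, so 0 are uncovered.

0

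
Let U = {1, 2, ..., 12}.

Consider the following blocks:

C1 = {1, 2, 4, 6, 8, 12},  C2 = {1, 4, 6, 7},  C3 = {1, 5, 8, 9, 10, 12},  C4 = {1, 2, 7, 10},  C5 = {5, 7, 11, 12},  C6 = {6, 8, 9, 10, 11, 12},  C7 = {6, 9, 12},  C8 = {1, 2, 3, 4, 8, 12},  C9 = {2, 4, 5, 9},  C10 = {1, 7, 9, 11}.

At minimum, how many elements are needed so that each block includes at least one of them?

3

Take H = {7, 8, 9}. Each listed block contains at least one of these, so H is a hitting set of size 3.
No choice of 2 elements meets every block, so 3 is the minimum.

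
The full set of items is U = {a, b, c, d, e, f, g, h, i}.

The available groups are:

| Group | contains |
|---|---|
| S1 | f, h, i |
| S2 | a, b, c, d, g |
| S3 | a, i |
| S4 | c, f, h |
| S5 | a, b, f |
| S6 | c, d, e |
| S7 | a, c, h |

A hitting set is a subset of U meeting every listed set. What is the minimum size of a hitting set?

Take T = {a, c, h}. Each listed group contains at least one of these, so T is a hitting set of size 3.
No choice of 2 items meets every group, so 3 is the minimum.

3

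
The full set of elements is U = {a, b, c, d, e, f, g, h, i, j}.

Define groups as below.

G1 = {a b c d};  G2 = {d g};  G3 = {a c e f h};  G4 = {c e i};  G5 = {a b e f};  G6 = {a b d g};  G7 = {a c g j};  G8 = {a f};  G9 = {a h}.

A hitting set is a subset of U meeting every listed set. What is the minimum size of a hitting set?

3

The 3 elements {a, d, e} hit every group.
The groups G2, G4, G9 are pairwise disjoint, so any hitting set needs a separate element for each — at least 3. Hence 3 is optimal.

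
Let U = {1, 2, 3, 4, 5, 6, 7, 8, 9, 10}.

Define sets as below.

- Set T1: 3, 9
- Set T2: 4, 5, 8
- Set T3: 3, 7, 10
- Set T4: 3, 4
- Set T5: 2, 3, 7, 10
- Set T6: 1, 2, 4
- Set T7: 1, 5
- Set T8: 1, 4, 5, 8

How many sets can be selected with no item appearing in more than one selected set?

2

T2, T3 are pairwise disjoint (T2={4,5,8}; T3={3,7,10}).
Every remaining set overlaps one of these, and no 3 of the listed sets are pairwise disjoint, so 2 is the maximum.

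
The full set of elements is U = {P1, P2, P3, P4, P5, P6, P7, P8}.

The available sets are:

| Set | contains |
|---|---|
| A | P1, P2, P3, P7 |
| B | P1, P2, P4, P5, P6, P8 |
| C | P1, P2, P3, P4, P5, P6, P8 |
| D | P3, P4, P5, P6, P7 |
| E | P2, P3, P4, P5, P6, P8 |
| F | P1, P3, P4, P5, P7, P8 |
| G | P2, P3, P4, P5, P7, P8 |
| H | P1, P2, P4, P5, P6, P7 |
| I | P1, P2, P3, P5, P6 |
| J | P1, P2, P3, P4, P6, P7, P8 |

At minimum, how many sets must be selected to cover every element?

H and J together: H ∪ J = {P1, P2, P3, P4, P5, P6, P7, P8} — every element is covered.
No single set has all 8 elements (the largest, C, has 7), so 2 is optimal.

2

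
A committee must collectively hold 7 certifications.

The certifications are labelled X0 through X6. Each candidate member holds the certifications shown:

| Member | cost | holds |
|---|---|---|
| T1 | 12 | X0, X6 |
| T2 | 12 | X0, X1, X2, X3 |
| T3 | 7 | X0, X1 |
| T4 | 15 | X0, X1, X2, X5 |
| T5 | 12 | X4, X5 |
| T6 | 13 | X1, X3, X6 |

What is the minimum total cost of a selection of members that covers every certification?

36

T1, T2, T5 together cover every certification (T1 ∪ T2 ∪ T5 = {X0, X1, X2, X3, X4, X5, X6}); total cost 12 + 12 + 12 = 36.
No covering selection has total cost below 36.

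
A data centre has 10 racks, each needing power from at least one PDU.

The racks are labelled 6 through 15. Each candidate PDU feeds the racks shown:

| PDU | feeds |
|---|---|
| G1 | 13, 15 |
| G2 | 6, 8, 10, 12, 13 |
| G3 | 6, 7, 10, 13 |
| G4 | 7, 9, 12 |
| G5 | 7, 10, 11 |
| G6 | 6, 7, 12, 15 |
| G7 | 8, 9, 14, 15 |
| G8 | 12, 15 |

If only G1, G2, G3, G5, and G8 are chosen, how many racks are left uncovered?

Union of G1, G2, G3, G5, G8 = {6, 7, 8, 10, 11, 12, 13, 15}.
Not covered: 9, 14 — 2 racks.

2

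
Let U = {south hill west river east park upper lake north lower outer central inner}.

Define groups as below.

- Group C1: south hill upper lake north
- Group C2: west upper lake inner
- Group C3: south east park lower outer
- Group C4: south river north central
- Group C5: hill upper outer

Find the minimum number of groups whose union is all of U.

C1 and C2 and C3 and C4 together: C1 ∪ C2 ∪ C3 ∪ C4 = {south, hill, west, river, east, park, upper, lake, north, lower, outer, central, inner} — every point is covered.
Only C4 contains river, so C4 is forced; the remaining 9 points need at least 3 more groups (each remaining group adds at most 4) — so at least 4 groups are needed, and 4 is optimal.

4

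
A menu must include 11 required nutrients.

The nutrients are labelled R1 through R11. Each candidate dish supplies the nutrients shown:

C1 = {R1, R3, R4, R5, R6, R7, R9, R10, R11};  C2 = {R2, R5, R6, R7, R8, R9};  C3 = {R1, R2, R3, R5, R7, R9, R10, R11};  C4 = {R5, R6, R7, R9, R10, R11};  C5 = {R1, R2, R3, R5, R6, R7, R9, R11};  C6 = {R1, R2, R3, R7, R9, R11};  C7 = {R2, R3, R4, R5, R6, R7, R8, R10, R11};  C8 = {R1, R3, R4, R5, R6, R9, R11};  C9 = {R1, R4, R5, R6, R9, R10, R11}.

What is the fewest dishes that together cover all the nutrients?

2

C3 and C7 together: C3 ∪ C7 = {R1, R2, R3, R4, R5, R6, R7, R8, R9, R10, R11} — every nutrient is covered.
No single dish has all 11 nutrients (the largest, C1, has 9), so 2 is optimal.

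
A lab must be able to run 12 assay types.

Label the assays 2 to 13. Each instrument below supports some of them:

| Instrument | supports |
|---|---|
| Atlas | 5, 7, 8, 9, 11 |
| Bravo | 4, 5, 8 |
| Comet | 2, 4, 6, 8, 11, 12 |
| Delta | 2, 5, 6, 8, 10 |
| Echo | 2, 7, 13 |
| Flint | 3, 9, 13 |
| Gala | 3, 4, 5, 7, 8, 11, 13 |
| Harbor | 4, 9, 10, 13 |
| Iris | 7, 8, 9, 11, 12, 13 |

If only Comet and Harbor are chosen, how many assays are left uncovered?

3

Union of Comet, Harbor = {2, 4, 6, 8, 9, 10, 11, 12, 13}.
Not covered: 3, 5, 7 — 3 assays.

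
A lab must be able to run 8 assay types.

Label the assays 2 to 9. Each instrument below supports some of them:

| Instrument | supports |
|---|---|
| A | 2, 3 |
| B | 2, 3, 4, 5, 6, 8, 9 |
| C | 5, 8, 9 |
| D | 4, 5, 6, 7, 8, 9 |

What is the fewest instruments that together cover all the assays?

A and D together: A ∪ D = {2, 3, 4, 5, 6, 7, 8, 9} — every assay is covered.
No single instrument has all 8 assays (the largest, B, has 7), so 2 is optimal.

2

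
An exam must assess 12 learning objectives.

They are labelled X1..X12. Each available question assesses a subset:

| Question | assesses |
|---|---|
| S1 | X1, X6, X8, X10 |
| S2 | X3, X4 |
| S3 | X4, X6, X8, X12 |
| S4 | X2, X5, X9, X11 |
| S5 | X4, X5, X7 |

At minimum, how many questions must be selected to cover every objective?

5

Take {S1, S2, S3, S4, S5}. Their union is {X1, X2, X3, X4, X5, X6, X7, X8, X9, X10, X11, X12}, which is all 12 objectives.
No 4 of the 5 questions cover everything (all 5 combinations miss at least one objective), so 5 is optimal.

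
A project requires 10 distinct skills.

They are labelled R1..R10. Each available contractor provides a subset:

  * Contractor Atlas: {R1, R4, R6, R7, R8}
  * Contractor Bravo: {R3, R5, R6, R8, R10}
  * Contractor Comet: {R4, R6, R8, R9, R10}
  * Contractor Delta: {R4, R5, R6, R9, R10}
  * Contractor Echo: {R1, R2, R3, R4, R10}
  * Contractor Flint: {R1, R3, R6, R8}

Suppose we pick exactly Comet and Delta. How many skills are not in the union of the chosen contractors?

Union of Comet, Delta = {R4, R5, R6, R8, R9, R10}.
Not covered: R1, R2, R3, R7 — 4 skills.

4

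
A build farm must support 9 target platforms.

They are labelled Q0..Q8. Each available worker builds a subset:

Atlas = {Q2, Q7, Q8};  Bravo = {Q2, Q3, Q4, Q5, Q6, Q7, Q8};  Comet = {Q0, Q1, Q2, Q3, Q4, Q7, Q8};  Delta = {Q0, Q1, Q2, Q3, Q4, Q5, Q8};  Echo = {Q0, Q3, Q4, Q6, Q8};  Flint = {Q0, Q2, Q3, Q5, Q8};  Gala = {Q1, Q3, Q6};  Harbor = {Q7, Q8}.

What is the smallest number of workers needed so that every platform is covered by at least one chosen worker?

2

Bravo and Delta together: Bravo ∪ Delta = {Q0, Q1, Q2, Q3, Q4, Q5, Q6, Q7, Q8} — every platform is covered.
No single worker has all 9 platforms (the largest, Bravo, has 7), so 2 is optimal.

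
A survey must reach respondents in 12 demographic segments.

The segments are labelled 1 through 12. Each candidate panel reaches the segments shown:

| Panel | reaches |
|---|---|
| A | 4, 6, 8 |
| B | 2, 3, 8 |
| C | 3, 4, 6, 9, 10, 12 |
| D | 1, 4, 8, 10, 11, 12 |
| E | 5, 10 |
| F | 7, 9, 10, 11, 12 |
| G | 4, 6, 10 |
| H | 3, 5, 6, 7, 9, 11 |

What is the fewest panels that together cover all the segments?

3

Take {B, D, H}. Their union is {1, 2, 3, 4, 5, 6, 7, 8, 9, 10, 11, 12}, which is all 12 segments.
Only D contains 1, so D is forced; the remaining 6 segments need at least 2 more panels (each remaining panel adds at most 5) — so at least 3 panels are needed, and 3 is optimal.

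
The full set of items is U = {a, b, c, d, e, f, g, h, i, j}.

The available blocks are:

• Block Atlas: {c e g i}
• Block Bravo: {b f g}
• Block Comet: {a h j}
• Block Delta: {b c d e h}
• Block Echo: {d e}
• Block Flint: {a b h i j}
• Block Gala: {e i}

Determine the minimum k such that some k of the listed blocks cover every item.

Bravo, Delta, and Flint cover everything between them: the union {a, b, c, d, e, f, g, h, i, j} is all of U.
Only Bravo contains f, so Bravo is forced; the remaining 7 items need at least 2 more blocks (each remaining block adds at most 4) — so at least 3 blocks are needed, and 3 is optimal.

3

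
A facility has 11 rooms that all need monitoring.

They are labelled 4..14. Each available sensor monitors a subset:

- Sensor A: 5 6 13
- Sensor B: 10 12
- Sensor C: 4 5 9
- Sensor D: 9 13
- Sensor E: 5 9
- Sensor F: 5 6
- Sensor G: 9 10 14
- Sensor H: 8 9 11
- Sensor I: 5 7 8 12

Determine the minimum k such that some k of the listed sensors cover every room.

5

Take {A, C, G, H, I}. Their union is {4, 5, 6, 7, 8, 9, 10, 11, 12, 13, 14}, which is all 11 rooms.
No 4 of the 9 sensors cover everything (all 126 combinations miss at least one room), so 5 is optimal.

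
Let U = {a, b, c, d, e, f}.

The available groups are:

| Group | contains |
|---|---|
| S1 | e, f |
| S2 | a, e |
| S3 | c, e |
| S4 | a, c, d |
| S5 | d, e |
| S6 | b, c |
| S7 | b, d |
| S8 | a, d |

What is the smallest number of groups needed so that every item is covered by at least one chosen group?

S1 and S4 and S6 together: S1 ∪ S4 ∪ S6 = {a, b, c, d, e, f} — every item is covered.
Only S1 contains f, so S1 is forced; the remaining 4 items need at least 2 more groups (each remaining group adds at most 3) — so at least 3 groups are needed, and 3 is optimal.

3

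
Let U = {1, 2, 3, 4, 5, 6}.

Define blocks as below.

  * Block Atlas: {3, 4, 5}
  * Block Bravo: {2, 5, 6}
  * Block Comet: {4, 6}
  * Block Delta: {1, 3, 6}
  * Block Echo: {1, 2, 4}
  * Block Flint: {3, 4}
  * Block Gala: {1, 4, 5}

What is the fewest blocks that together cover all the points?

Take {Bravo, Echo, Flint}. Their union is {1, 2, 3, 4, 5, 6}, which is all 6 points.
No 2 of the 7 blocks cover everything (all 21 combinations miss at least one point), so 3 is optimal.

3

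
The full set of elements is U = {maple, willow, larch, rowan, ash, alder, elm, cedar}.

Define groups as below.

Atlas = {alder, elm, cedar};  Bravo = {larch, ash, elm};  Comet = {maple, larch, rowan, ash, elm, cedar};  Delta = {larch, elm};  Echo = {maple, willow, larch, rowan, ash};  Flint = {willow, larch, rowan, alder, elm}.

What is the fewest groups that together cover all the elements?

2

Atlas and Echo together: Atlas ∪ Echo = {maple, willow, larch, rowan, ash, alder, elm, cedar} — every element is covered.
No single group has all 8 elements (the largest, Comet, has 6), so 2 is optimal.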